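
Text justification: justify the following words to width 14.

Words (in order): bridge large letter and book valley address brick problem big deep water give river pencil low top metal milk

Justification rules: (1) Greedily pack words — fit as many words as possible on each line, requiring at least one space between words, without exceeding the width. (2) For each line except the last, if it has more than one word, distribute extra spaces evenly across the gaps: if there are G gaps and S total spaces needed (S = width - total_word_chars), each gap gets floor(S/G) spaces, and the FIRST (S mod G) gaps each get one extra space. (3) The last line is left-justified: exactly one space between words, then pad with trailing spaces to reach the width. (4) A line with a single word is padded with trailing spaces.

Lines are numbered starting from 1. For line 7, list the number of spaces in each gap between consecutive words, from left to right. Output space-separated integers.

Line 1: ['bridge', 'large'] (min_width=12, slack=2)
Line 2: ['letter', 'and'] (min_width=10, slack=4)
Line 3: ['book', 'valley'] (min_width=11, slack=3)
Line 4: ['address', 'brick'] (min_width=13, slack=1)
Line 5: ['problem', 'big'] (min_width=11, slack=3)
Line 6: ['deep', 'water'] (min_width=10, slack=4)
Line 7: ['give', 'river'] (min_width=10, slack=4)
Line 8: ['pencil', 'low', 'top'] (min_width=14, slack=0)
Line 9: ['metal', 'milk'] (min_width=10, slack=4)

Answer: 5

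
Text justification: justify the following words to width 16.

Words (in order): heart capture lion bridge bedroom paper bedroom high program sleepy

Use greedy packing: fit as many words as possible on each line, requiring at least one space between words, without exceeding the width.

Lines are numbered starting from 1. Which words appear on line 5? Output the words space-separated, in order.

Answer: program sleepy

Derivation:
Line 1: ['heart', 'capture'] (min_width=13, slack=3)
Line 2: ['lion', 'bridge'] (min_width=11, slack=5)
Line 3: ['bedroom', 'paper'] (min_width=13, slack=3)
Line 4: ['bedroom', 'high'] (min_width=12, slack=4)
Line 5: ['program', 'sleepy'] (min_width=14, slack=2)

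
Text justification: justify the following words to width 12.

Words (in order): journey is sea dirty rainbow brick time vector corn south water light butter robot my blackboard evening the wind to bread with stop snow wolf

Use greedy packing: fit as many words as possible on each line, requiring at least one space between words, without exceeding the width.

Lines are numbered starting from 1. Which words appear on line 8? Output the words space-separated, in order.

Line 1: ['journey', 'is'] (min_width=10, slack=2)
Line 2: ['sea', 'dirty'] (min_width=9, slack=3)
Line 3: ['rainbow'] (min_width=7, slack=5)
Line 4: ['brick', 'time'] (min_width=10, slack=2)
Line 5: ['vector', 'corn'] (min_width=11, slack=1)
Line 6: ['south', 'water'] (min_width=11, slack=1)
Line 7: ['light', 'butter'] (min_width=12, slack=0)
Line 8: ['robot', 'my'] (min_width=8, slack=4)
Line 9: ['blackboard'] (min_width=10, slack=2)
Line 10: ['evening', 'the'] (min_width=11, slack=1)
Line 11: ['wind', 'to'] (min_width=7, slack=5)
Line 12: ['bread', 'with'] (min_width=10, slack=2)
Line 13: ['stop', 'snow'] (min_width=9, slack=3)
Line 14: ['wolf'] (min_width=4, slack=8)

Answer: robot my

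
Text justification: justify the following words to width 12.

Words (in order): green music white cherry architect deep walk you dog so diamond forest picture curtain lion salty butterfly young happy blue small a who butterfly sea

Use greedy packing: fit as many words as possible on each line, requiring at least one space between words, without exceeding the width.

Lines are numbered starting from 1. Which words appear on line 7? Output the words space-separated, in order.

Line 1: ['green', 'music'] (min_width=11, slack=1)
Line 2: ['white', 'cherry'] (min_width=12, slack=0)
Line 3: ['architect'] (min_width=9, slack=3)
Line 4: ['deep', 'walk'] (min_width=9, slack=3)
Line 5: ['you', 'dog', 'so'] (min_width=10, slack=2)
Line 6: ['diamond'] (min_width=7, slack=5)
Line 7: ['forest'] (min_width=6, slack=6)
Line 8: ['picture'] (min_width=7, slack=5)
Line 9: ['curtain', 'lion'] (min_width=12, slack=0)
Line 10: ['salty'] (min_width=5, slack=7)
Line 11: ['butterfly'] (min_width=9, slack=3)
Line 12: ['young', 'happy'] (min_width=11, slack=1)
Line 13: ['blue', 'small', 'a'] (min_width=12, slack=0)
Line 14: ['who'] (min_width=3, slack=9)
Line 15: ['butterfly'] (min_width=9, slack=3)
Line 16: ['sea'] (min_width=3, slack=9)

Answer: forest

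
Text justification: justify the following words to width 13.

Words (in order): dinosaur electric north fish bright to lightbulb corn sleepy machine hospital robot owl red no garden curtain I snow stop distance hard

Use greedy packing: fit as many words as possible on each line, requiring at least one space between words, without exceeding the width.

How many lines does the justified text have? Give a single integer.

Answer: 13

Derivation:
Line 1: ['dinosaur'] (min_width=8, slack=5)
Line 2: ['electric'] (min_width=8, slack=5)
Line 3: ['north', 'fish'] (min_width=10, slack=3)
Line 4: ['bright', 'to'] (min_width=9, slack=4)
Line 5: ['lightbulb'] (min_width=9, slack=4)
Line 6: ['corn', 'sleepy'] (min_width=11, slack=2)
Line 7: ['machine'] (min_width=7, slack=6)
Line 8: ['hospital'] (min_width=8, slack=5)
Line 9: ['robot', 'owl', 'red'] (min_width=13, slack=0)
Line 10: ['no', 'garden'] (min_width=9, slack=4)
Line 11: ['curtain', 'I'] (min_width=9, slack=4)
Line 12: ['snow', 'stop'] (min_width=9, slack=4)
Line 13: ['distance', 'hard'] (min_width=13, slack=0)
Total lines: 13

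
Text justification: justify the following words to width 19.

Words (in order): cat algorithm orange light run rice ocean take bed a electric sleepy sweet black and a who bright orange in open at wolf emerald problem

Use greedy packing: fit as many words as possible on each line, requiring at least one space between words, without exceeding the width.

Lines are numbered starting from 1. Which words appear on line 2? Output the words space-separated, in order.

Line 1: ['cat', 'algorithm'] (min_width=13, slack=6)
Line 2: ['orange', 'light', 'run'] (min_width=16, slack=3)
Line 3: ['rice', 'ocean', 'take', 'bed'] (min_width=19, slack=0)
Line 4: ['a', 'electric', 'sleepy'] (min_width=17, slack=2)
Line 5: ['sweet', 'black', 'and', 'a'] (min_width=17, slack=2)
Line 6: ['who', 'bright', 'orange'] (min_width=17, slack=2)
Line 7: ['in', 'open', 'at', 'wolf'] (min_width=15, slack=4)
Line 8: ['emerald', 'problem'] (min_width=15, slack=4)

Answer: orange light run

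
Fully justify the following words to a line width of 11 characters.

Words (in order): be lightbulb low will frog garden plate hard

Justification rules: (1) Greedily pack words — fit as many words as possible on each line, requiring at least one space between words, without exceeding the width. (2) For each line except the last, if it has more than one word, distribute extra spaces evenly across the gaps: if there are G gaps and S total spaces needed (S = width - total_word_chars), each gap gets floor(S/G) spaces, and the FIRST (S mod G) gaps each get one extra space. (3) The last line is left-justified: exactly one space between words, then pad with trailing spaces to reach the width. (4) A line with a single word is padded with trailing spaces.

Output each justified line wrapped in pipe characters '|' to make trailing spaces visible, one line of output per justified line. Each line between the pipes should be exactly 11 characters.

Answer: |be         |
|lightbulb  |
|low    will|
|frog garden|
|plate hard |

Derivation:
Line 1: ['be'] (min_width=2, slack=9)
Line 2: ['lightbulb'] (min_width=9, slack=2)
Line 3: ['low', 'will'] (min_width=8, slack=3)
Line 4: ['frog', 'garden'] (min_width=11, slack=0)
Line 5: ['plate', 'hard'] (min_width=10, slack=1)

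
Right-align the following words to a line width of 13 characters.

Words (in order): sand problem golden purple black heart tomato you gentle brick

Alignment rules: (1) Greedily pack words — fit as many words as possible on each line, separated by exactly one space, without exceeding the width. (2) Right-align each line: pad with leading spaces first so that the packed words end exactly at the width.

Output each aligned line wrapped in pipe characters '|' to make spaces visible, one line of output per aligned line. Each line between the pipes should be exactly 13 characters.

Answer: | sand problem|
|golden purple|
|  black heart|
|   tomato you|
| gentle brick|

Derivation:
Line 1: ['sand', 'problem'] (min_width=12, slack=1)
Line 2: ['golden', 'purple'] (min_width=13, slack=0)
Line 3: ['black', 'heart'] (min_width=11, slack=2)
Line 4: ['tomato', 'you'] (min_width=10, slack=3)
Line 5: ['gentle', 'brick'] (min_width=12, slack=1)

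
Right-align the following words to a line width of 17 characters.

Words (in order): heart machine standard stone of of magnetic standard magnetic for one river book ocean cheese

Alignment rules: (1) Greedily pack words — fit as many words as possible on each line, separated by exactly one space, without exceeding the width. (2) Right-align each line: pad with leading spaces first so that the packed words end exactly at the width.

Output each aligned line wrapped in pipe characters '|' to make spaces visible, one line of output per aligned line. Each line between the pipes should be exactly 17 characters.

Answer: |    heart machine|
|standard stone of|
|      of magnetic|
|standard magnetic|
|    for one river|
|book ocean cheese|

Derivation:
Line 1: ['heart', 'machine'] (min_width=13, slack=4)
Line 2: ['standard', 'stone', 'of'] (min_width=17, slack=0)
Line 3: ['of', 'magnetic'] (min_width=11, slack=6)
Line 4: ['standard', 'magnetic'] (min_width=17, slack=0)
Line 5: ['for', 'one', 'river'] (min_width=13, slack=4)
Line 6: ['book', 'ocean', 'cheese'] (min_width=17, slack=0)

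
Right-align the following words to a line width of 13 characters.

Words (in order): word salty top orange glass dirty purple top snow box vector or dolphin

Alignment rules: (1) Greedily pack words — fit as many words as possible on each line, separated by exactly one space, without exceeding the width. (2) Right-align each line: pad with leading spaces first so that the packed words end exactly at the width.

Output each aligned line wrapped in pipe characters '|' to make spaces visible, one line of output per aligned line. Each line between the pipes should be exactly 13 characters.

Line 1: ['word', 'salty'] (min_width=10, slack=3)
Line 2: ['top', 'orange'] (min_width=10, slack=3)
Line 3: ['glass', 'dirty'] (min_width=11, slack=2)
Line 4: ['purple', 'top'] (min_width=10, slack=3)
Line 5: ['snow', 'box'] (min_width=8, slack=5)
Line 6: ['vector', 'or'] (min_width=9, slack=4)
Line 7: ['dolphin'] (min_width=7, slack=6)

Answer: |   word salty|
|   top orange|
|  glass dirty|
|   purple top|
|     snow box|
|    vector or|
|      dolphin|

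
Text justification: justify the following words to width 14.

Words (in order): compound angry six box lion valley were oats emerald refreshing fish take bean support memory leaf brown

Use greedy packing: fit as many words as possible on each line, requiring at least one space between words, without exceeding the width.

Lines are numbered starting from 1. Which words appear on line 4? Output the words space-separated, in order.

Line 1: ['compound', 'angry'] (min_width=14, slack=0)
Line 2: ['six', 'box', 'lion'] (min_width=12, slack=2)
Line 3: ['valley', 'were'] (min_width=11, slack=3)
Line 4: ['oats', 'emerald'] (min_width=12, slack=2)
Line 5: ['refreshing'] (min_width=10, slack=4)
Line 6: ['fish', 'take', 'bean'] (min_width=14, slack=0)
Line 7: ['support', 'memory'] (min_width=14, slack=0)
Line 8: ['leaf', 'brown'] (min_width=10, slack=4)

Answer: oats emerald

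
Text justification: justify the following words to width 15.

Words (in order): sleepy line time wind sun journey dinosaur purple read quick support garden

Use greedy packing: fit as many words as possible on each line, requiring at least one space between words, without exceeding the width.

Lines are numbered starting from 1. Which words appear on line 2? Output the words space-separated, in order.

Line 1: ['sleepy', 'line'] (min_width=11, slack=4)
Line 2: ['time', 'wind', 'sun'] (min_width=13, slack=2)
Line 3: ['journey'] (min_width=7, slack=8)
Line 4: ['dinosaur', 'purple'] (min_width=15, slack=0)
Line 5: ['read', 'quick'] (min_width=10, slack=5)
Line 6: ['support', 'garden'] (min_width=14, slack=1)

Answer: time wind sun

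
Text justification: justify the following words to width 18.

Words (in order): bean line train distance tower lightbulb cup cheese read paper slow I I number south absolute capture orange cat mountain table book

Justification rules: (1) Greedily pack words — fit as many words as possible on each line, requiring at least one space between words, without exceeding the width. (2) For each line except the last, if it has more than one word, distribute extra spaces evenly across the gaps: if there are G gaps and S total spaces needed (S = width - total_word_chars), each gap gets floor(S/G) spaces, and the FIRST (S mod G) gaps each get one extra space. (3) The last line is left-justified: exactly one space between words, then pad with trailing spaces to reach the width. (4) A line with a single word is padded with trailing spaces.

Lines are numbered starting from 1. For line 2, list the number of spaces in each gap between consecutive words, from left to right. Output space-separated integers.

Line 1: ['bean', 'line', 'train'] (min_width=15, slack=3)
Line 2: ['distance', 'tower'] (min_width=14, slack=4)
Line 3: ['lightbulb', 'cup'] (min_width=13, slack=5)
Line 4: ['cheese', 'read', 'paper'] (min_width=17, slack=1)
Line 5: ['slow', 'I', 'I', 'number'] (min_width=15, slack=3)
Line 6: ['south', 'absolute'] (min_width=14, slack=4)
Line 7: ['capture', 'orange', 'cat'] (min_width=18, slack=0)
Line 8: ['mountain', 'table'] (min_width=14, slack=4)
Line 9: ['book'] (min_width=4, slack=14)

Answer: 5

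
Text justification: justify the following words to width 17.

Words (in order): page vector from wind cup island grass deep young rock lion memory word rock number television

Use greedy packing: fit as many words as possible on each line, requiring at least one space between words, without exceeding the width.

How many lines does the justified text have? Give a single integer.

Answer: 6

Derivation:
Line 1: ['page', 'vector', 'from'] (min_width=16, slack=1)
Line 2: ['wind', 'cup', 'island'] (min_width=15, slack=2)
Line 3: ['grass', 'deep', 'young'] (min_width=16, slack=1)
Line 4: ['rock', 'lion', 'memory'] (min_width=16, slack=1)
Line 5: ['word', 'rock', 'number'] (min_width=16, slack=1)
Line 6: ['television'] (min_width=10, slack=7)
Total lines: 6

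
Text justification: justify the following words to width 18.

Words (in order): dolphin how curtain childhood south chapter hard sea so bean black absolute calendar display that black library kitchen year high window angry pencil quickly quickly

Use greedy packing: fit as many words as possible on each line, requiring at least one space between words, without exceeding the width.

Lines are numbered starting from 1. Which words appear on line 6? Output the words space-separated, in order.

Line 1: ['dolphin', 'how'] (min_width=11, slack=7)
Line 2: ['curtain', 'childhood'] (min_width=17, slack=1)
Line 3: ['south', 'chapter', 'hard'] (min_width=18, slack=0)
Line 4: ['sea', 'so', 'bean', 'black'] (min_width=17, slack=1)
Line 5: ['absolute', 'calendar'] (min_width=17, slack=1)
Line 6: ['display', 'that', 'black'] (min_width=18, slack=0)
Line 7: ['library', 'kitchen'] (min_width=15, slack=3)
Line 8: ['year', 'high', 'window'] (min_width=16, slack=2)
Line 9: ['angry', 'pencil'] (min_width=12, slack=6)
Line 10: ['quickly', 'quickly'] (min_width=15, slack=3)

Answer: display that black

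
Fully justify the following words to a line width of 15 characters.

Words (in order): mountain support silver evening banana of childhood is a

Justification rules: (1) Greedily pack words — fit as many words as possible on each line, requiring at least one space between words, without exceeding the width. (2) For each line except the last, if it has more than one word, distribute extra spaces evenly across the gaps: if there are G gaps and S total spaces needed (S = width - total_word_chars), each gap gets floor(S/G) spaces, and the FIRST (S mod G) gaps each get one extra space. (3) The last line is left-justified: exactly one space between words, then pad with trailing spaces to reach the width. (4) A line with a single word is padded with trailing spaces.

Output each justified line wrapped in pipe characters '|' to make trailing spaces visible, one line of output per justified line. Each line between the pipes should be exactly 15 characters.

Line 1: ['mountain'] (min_width=8, slack=7)
Line 2: ['support', 'silver'] (min_width=14, slack=1)
Line 3: ['evening', 'banana'] (min_width=14, slack=1)
Line 4: ['of', 'childhood', 'is'] (min_width=15, slack=0)
Line 5: ['a'] (min_width=1, slack=14)

Answer: |mountain       |
|support  silver|
|evening  banana|
|of childhood is|
|a              |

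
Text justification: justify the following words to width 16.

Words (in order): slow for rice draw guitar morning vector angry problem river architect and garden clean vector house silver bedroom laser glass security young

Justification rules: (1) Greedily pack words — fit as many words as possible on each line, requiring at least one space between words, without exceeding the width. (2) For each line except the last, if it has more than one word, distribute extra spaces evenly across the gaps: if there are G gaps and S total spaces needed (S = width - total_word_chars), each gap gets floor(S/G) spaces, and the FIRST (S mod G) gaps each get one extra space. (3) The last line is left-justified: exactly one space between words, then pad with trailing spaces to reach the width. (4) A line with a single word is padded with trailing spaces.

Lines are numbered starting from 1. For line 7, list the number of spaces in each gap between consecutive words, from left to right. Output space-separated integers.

Answer: 5

Derivation:
Line 1: ['slow', 'for', 'rice'] (min_width=13, slack=3)
Line 2: ['draw', 'guitar'] (min_width=11, slack=5)
Line 3: ['morning', 'vector'] (min_width=14, slack=2)
Line 4: ['angry', 'problem'] (min_width=13, slack=3)
Line 5: ['river', 'architect'] (min_width=15, slack=1)
Line 6: ['and', 'garden', 'clean'] (min_width=16, slack=0)
Line 7: ['vector', 'house'] (min_width=12, slack=4)
Line 8: ['silver', 'bedroom'] (min_width=14, slack=2)
Line 9: ['laser', 'glass'] (min_width=11, slack=5)
Line 10: ['security', 'young'] (min_width=14, slack=2)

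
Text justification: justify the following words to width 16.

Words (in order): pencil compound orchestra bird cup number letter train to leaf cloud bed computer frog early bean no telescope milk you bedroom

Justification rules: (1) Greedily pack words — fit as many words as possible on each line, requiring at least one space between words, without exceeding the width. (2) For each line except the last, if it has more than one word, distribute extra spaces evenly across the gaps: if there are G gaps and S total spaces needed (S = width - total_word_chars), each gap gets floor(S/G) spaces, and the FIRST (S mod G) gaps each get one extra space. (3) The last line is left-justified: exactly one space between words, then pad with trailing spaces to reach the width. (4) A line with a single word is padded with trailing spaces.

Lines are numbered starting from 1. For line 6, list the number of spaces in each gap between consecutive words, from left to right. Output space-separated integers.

Answer: 4

Derivation:
Line 1: ['pencil', 'compound'] (min_width=15, slack=1)
Line 2: ['orchestra', 'bird'] (min_width=14, slack=2)
Line 3: ['cup', 'number'] (min_width=10, slack=6)
Line 4: ['letter', 'train', 'to'] (min_width=15, slack=1)
Line 5: ['leaf', 'cloud', 'bed'] (min_width=14, slack=2)
Line 6: ['computer', 'frog'] (min_width=13, slack=3)
Line 7: ['early', 'bean', 'no'] (min_width=13, slack=3)
Line 8: ['telescope', 'milk'] (min_width=14, slack=2)
Line 9: ['you', 'bedroom'] (min_width=11, slack=5)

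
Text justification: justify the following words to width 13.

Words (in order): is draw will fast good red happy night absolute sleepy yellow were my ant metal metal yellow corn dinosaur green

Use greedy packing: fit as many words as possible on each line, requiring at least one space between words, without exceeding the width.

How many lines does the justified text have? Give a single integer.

Line 1: ['is', 'draw', 'will'] (min_width=12, slack=1)
Line 2: ['fast', 'good', 'red'] (min_width=13, slack=0)
Line 3: ['happy', 'night'] (min_width=11, slack=2)
Line 4: ['absolute'] (min_width=8, slack=5)
Line 5: ['sleepy', 'yellow'] (min_width=13, slack=0)
Line 6: ['were', 'my', 'ant'] (min_width=11, slack=2)
Line 7: ['metal', 'metal'] (min_width=11, slack=2)
Line 8: ['yellow', 'corn'] (min_width=11, slack=2)
Line 9: ['dinosaur'] (min_width=8, slack=5)
Line 10: ['green'] (min_width=5, slack=8)
Total lines: 10

Answer: 10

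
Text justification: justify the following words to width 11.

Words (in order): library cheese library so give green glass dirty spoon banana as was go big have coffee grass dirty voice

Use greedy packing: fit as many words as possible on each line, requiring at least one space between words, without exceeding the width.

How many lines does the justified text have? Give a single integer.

Line 1: ['library'] (min_width=7, slack=4)
Line 2: ['cheese'] (min_width=6, slack=5)
Line 3: ['library', 'so'] (min_width=10, slack=1)
Line 4: ['give', 'green'] (min_width=10, slack=1)
Line 5: ['glass', 'dirty'] (min_width=11, slack=0)
Line 6: ['spoon'] (min_width=5, slack=6)
Line 7: ['banana', 'as'] (min_width=9, slack=2)
Line 8: ['was', 'go', 'big'] (min_width=10, slack=1)
Line 9: ['have', 'coffee'] (min_width=11, slack=0)
Line 10: ['grass', 'dirty'] (min_width=11, slack=0)
Line 11: ['voice'] (min_width=5, slack=6)
Total lines: 11

Answer: 11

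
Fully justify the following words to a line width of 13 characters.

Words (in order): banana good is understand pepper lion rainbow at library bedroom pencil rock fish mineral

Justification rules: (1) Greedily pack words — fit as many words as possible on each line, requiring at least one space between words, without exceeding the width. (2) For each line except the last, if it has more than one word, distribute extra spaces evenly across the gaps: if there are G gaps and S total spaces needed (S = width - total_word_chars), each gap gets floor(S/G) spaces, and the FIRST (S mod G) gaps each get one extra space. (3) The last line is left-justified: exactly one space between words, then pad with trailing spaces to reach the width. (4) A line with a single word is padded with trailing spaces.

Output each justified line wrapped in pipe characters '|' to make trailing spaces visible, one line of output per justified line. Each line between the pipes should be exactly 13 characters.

Line 1: ['banana', 'good'] (min_width=11, slack=2)
Line 2: ['is', 'understand'] (min_width=13, slack=0)
Line 3: ['pepper', 'lion'] (min_width=11, slack=2)
Line 4: ['rainbow', 'at'] (min_width=10, slack=3)
Line 5: ['library'] (min_width=7, slack=6)
Line 6: ['bedroom'] (min_width=7, slack=6)
Line 7: ['pencil', 'rock'] (min_width=11, slack=2)
Line 8: ['fish', 'mineral'] (min_width=12, slack=1)

Answer: |banana   good|
|is understand|
|pepper   lion|
|rainbow    at|
|library      |
|bedroom      |
|pencil   rock|
|fish mineral |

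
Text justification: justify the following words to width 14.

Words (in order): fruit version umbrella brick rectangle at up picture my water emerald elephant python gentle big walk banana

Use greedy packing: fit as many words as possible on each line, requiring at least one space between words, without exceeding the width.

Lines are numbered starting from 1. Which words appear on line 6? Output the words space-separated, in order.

Answer: elephant

Derivation:
Line 1: ['fruit', 'version'] (min_width=13, slack=1)
Line 2: ['umbrella', 'brick'] (min_width=14, slack=0)
Line 3: ['rectangle', 'at'] (min_width=12, slack=2)
Line 4: ['up', 'picture', 'my'] (min_width=13, slack=1)
Line 5: ['water', 'emerald'] (min_width=13, slack=1)
Line 6: ['elephant'] (min_width=8, slack=6)
Line 7: ['python', 'gentle'] (min_width=13, slack=1)
Line 8: ['big', 'walk'] (min_width=8, slack=6)
Line 9: ['banana'] (min_width=6, slack=8)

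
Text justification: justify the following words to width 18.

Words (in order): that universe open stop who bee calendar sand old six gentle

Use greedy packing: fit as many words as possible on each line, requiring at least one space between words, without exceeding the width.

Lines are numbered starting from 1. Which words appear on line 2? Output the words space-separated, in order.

Line 1: ['that', 'universe', 'open'] (min_width=18, slack=0)
Line 2: ['stop', 'who', 'bee'] (min_width=12, slack=6)
Line 3: ['calendar', 'sand', 'old'] (min_width=17, slack=1)
Line 4: ['six', 'gentle'] (min_width=10, slack=8)

Answer: stop who bee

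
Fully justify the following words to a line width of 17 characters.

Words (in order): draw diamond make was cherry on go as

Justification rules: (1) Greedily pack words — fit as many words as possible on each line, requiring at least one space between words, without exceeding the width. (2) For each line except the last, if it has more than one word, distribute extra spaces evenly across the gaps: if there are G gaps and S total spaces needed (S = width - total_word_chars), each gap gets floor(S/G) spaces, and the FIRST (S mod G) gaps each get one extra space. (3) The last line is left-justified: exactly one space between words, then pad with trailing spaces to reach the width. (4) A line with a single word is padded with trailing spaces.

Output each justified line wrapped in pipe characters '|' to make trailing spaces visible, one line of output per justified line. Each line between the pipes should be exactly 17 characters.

Answer: |draw diamond make|
|was  cherry on go|
|as               |

Derivation:
Line 1: ['draw', 'diamond', 'make'] (min_width=17, slack=0)
Line 2: ['was', 'cherry', 'on', 'go'] (min_width=16, slack=1)
Line 3: ['as'] (min_width=2, slack=15)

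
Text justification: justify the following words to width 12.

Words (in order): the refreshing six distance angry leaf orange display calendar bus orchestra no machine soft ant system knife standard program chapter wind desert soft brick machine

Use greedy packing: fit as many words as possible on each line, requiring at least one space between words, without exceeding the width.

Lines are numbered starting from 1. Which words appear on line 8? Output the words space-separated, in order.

Line 1: ['the'] (min_width=3, slack=9)
Line 2: ['refreshing'] (min_width=10, slack=2)
Line 3: ['six', 'distance'] (min_width=12, slack=0)
Line 4: ['angry', 'leaf'] (min_width=10, slack=2)
Line 5: ['orange'] (min_width=6, slack=6)
Line 6: ['display'] (min_width=7, slack=5)
Line 7: ['calendar', 'bus'] (min_width=12, slack=0)
Line 8: ['orchestra', 'no'] (min_width=12, slack=0)
Line 9: ['machine', 'soft'] (min_width=12, slack=0)
Line 10: ['ant', 'system'] (min_width=10, slack=2)
Line 11: ['knife'] (min_width=5, slack=7)
Line 12: ['standard'] (min_width=8, slack=4)
Line 13: ['program'] (min_width=7, slack=5)
Line 14: ['chapter', 'wind'] (min_width=12, slack=0)
Line 15: ['desert', 'soft'] (min_width=11, slack=1)
Line 16: ['brick'] (min_width=5, slack=7)
Line 17: ['machine'] (min_width=7, slack=5)

Answer: orchestra no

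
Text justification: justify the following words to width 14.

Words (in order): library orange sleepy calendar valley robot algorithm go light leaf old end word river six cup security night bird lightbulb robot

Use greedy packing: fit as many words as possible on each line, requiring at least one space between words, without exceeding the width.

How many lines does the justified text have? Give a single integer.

Answer: 11

Derivation:
Line 1: ['library', 'orange'] (min_width=14, slack=0)
Line 2: ['sleepy'] (min_width=6, slack=8)
Line 3: ['calendar'] (min_width=8, slack=6)
Line 4: ['valley', 'robot'] (min_width=12, slack=2)
Line 5: ['algorithm', 'go'] (min_width=12, slack=2)
Line 6: ['light', 'leaf', 'old'] (min_width=14, slack=0)
Line 7: ['end', 'word', 'river'] (min_width=14, slack=0)
Line 8: ['six', 'cup'] (min_width=7, slack=7)
Line 9: ['security', 'night'] (min_width=14, slack=0)
Line 10: ['bird', 'lightbulb'] (min_width=14, slack=0)
Line 11: ['robot'] (min_width=5, slack=9)
Total lines: 11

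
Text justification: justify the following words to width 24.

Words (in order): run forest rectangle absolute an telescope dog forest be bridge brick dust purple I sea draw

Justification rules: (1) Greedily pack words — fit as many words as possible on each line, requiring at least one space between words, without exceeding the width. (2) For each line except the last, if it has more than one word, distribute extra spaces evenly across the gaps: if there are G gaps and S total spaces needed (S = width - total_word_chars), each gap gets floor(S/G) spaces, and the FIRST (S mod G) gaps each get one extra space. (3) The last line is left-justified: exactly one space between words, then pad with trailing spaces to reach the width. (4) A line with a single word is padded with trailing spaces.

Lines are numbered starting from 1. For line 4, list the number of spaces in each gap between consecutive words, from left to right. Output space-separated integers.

Line 1: ['run', 'forest', 'rectangle'] (min_width=20, slack=4)
Line 2: ['absolute', 'an', 'telescope'] (min_width=21, slack=3)
Line 3: ['dog', 'forest', 'be', 'bridge'] (min_width=20, slack=4)
Line 4: ['brick', 'dust', 'purple', 'I', 'sea'] (min_width=23, slack=1)
Line 5: ['draw'] (min_width=4, slack=20)

Answer: 2 1 1 1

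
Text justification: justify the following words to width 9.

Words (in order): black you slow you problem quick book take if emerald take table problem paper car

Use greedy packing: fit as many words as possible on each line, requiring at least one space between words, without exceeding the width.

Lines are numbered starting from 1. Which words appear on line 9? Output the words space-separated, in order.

Answer: table

Derivation:
Line 1: ['black', 'you'] (min_width=9, slack=0)
Line 2: ['slow', 'you'] (min_width=8, slack=1)
Line 3: ['problem'] (min_width=7, slack=2)
Line 4: ['quick'] (min_width=5, slack=4)
Line 5: ['book', 'take'] (min_width=9, slack=0)
Line 6: ['if'] (min_width=2, slack=7)
Line 7: ['emerald'] (min_width=7, slack=2)
Line 8: ['take'] (min_width=4, slack=5)
Line 9: ['table'] (min_width=5, slack=4)
Line 10: ['problem'] (min_width=7, slack=2)
Line 11: ['paper', 'car'] (min_width=9, slack=0)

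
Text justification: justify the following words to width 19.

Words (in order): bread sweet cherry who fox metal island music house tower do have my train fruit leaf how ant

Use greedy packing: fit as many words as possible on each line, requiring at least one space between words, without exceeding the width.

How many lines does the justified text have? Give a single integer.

Line 1: ['bread', 'sweet', 'cherry'] (min_width=18, slack=1)
Line 2: ['who', 'fox', 'metal'] (min_width=13, slack=6)
Line 3: ['island', 'music', 'house'] (min_width=18, slack=1)
Line 4: ['tower', 'do', 'have', 'my'] (min_width=16, slack=3)
Line 5: ['train', 'fruit', 'leaf'] (min_width=16, slack=3)
Line 6: ['how', 'ant'] (min_width=7, slack=12)
Total lines: 6

Answer: 6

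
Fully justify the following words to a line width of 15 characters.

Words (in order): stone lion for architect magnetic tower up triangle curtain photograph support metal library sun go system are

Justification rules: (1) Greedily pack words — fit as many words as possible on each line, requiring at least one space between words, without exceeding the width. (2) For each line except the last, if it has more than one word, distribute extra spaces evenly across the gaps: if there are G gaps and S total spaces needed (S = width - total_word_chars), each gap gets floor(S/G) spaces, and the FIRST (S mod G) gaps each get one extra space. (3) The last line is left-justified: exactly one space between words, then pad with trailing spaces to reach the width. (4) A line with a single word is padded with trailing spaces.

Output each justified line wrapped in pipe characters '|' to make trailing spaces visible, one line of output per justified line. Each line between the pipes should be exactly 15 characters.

Answer: |stone  lion for|
|architect      |
|magnetic  tower|
|up     triangle|
|curtain        |
|photograph     |
|support   metal|
|library  sun go|
|system are     |

Derivation:
Line 1: ['stone', 'lion', 'for'] (min_width=14, slack=1)
Line 2: ['architect'] (min_width=9, slack=6)
Line 3: ['magnetic', 'tower'] (min_width=14, slack=1)
Line 4: ['up', 'triangle'] (min_width=11, slack=4)
Line 5: ['curtain'] (min_width=7, slack=8)
Line 6: ['photograph'] (min_width=10, slack=5)
Line 7: ['support', 'metal'] (min_width=13, slack=2)
Line 8: ['library', 'sun', 'go'] (min_width=14, slack=1)
Line 9: ['system', 'are'] (min_width=10, slack=5)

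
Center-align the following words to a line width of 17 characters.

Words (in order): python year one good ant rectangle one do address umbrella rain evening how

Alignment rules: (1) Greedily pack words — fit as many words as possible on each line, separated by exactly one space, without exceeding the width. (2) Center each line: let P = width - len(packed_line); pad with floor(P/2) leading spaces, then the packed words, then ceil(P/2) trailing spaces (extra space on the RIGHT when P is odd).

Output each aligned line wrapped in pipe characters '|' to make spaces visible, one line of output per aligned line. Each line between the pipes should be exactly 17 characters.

Line 1: ['python', 'year', 'one'] (min_width=15, slack=2)
Line 2: ['good', 'ant'] (min_width=8, slack=9)
Line 3: ['rectangle', 'one', 'do'] (min_width=16, slack=1)
Line 4: ['address', 'umbrella'] (min_width=16, slack=1)
Line 5: ['rain', 'evening', 'how'] (min_width=16, slack=1)

Answer: | python year one |
|    good ant     |
|rectangle one do |
|address umbrella |
|rain evening how |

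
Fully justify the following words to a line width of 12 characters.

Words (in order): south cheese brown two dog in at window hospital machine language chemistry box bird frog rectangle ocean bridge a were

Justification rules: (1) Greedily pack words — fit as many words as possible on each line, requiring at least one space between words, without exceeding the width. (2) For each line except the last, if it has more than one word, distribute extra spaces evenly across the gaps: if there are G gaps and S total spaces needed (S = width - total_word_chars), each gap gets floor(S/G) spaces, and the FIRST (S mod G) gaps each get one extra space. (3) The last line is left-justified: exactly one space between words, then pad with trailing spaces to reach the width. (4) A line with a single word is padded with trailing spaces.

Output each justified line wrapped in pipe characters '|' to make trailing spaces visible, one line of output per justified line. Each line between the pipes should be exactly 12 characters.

Answer: |south cheese|
|brown    two|
|dog   in  at|
|window      |
|hospital    |
|machine     |
|language    |
|chemistry   |
|box     bird|
|frog        |
|rectangle   |
|ocean bridge|
|a were      |

Derivation:
Line 1: ['south', 'cheese'] (min_width=12, slack=0)
Line 2: ['brown', 'two'] (min_width=9, slack=3)
Line 3: ['dog', 'in', 'at'] (min_width=9, slack=3)
Line 4: ['window'] (min_width=6, slack=6)
Line 5: ['hospital'] (min_width=8, slack=4)
Line 6: ['machine'] (min_width=7, slack=5)
Line 7: ['language'] (min_width=8, slack=4)
Line 8: ['chemistry'] (min_width=9, slack=3)
Line 9: ['box', 'bird'] (min_width=8, slack=4)
Line 10: ['frog'] (min_width=4, slack=8)
Line 11: ['rectangle'] (min_width=9, slack=3)
Line 12: ['ocean', 'bridge'] (min_width=12, slack=0)
Line 13: ['a', 'were'] (min_width=6, slack=6)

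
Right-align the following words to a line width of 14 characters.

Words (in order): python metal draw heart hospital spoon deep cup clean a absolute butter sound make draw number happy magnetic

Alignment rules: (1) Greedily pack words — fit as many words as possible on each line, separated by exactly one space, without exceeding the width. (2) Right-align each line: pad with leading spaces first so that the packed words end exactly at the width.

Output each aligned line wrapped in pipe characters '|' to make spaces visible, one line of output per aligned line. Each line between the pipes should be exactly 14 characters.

Line 1: ['python', 'metal'] (min_width=12, slack=2)
Line 2: ['draw', 'heart'] (min_width=10, slack=4)
Line 3: ['hospital', 'spoon'] (min_width=14, slack=0)
Line 4: ['deep', 'cup', 'clean'] (min_width=14, slack=0)
Line 5: ['a', 'absolute'] (min_width=10, slack=4)
Line 6: ['butter', 'sound'] (min_width=12, slack=2)
Line 7: ['make', 'draw'] (min_width=9, slack=5)
Line 8: ['number', 'happy'] (min_width=12, slack=2)
Line 9: ['magnetic'] (min_width=8, slack=6)

Answer: |  python metal|
|    draw heart|
|hospital spoon|
|deep cup clean|
|    a absolute|
|  butter sound|
|     make draw|
|  number happy|
|      magnetic|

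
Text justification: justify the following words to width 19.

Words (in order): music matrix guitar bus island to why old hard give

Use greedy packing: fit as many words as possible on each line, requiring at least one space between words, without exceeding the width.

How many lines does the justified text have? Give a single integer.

Line 1: ['music', 'matrix', 'guitar'] (min_width=19, slack=0)
Line 2: ['bus', 'island', 'to', 'why'] (min_width=17, slack=2)
Line 3: ['old', 'hard', 'give'] (min_width=13, slack=6)
Total lines: 3

Answer: 3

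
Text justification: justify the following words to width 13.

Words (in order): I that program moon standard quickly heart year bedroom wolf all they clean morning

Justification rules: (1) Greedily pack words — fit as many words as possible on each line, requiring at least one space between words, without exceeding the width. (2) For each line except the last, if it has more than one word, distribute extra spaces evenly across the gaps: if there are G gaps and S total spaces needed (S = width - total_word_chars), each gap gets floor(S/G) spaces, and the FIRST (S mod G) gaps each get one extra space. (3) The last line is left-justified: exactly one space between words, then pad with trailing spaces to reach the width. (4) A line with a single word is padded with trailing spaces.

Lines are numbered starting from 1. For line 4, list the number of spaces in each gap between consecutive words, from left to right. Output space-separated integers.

Answer: 1

Derivation:
Line 1: ['I', 'that'] (min_width=6, slack=7)
Line 2: ['program', 'moon'] (min_width=12, slack=1)
Line 3: ['standard'] (min_width=8, slack=5)
Line 4: ['quickly', 'heart'] (min_width=13, slack=0)
Line 5: ['year', 'bedroom'] (min_width=12, slack=1)
Line 6: ['wolf', 'all', 'they'] (min_width=13, slack=0)
Line 7: ['clean', 'morning'] (min_width=13, slack=0)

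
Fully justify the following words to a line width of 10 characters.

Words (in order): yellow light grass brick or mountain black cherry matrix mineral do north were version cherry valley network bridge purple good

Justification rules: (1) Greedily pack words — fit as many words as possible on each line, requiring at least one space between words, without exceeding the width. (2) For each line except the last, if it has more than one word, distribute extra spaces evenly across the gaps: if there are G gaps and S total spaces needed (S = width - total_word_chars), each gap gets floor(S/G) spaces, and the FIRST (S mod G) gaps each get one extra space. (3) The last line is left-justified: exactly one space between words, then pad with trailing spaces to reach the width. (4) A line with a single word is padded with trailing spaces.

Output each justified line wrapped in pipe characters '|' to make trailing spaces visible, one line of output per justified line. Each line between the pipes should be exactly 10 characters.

Line 1: ['yellow'] (min_width=6, slack=4)
Line 2: ['light'] (min_width=5, slack=5)
Line 3: ['grass'] (min_width=5, slack=5)
Line 4: ['brick', 'or'] (min_width=8, slack=2)
Line 5: ['mountain'] (min_width=8, slack=2)
Line 6: ['black'] (min_width=5, slack=5)
Line 7: ['cherry'] (min_width=6, slack=4)
Line 8: ['matrix'] (min_width=6, slack=4)
Line 9: ['mineral', 'do'] (min_width=10, slack=0)
Line 10: ['north', 'were'] (min_width=10, slack=0)
Line 11: ['version'] (min_width=7, slack=3)
Line 12: ['cherry'] (min_width=6, slack=4)
Line 13: ['valley'] (min_width=6, slack=4)
Line 14: ['network'] (min_width=7, slack=3)
Line 15: ['bridge'] (min_width=6, slack=4)
Line 16: ['purple'] (min_width=6, slack=4)
Line 17: ['good'] (min_width=4, slack=6)

Answer: |yellow    |
|light     |
|grass     |
|brick   or|
|mountain  |
|black     |
|cherry    |
|matrix    |
|mineral do|
|north were|
|version   |
|cherry    |
|valley    |
|network   |
|bridge    |
|purple    |
|good      |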